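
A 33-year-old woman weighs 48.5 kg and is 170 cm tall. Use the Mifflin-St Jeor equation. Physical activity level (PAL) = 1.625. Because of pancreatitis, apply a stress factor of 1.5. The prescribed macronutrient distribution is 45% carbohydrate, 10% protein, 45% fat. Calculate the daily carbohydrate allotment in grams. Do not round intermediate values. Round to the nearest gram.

335 g/day

Mifflin-St Jeor (female): BMR = 10(48.5) + 6.25(170) − 5(33) − 161 = 485 + 1062.5 − 165 − 161 = 1221.5 kcal/day.
TEE = 1221.5 × 1.625 = 1984.9375 kcal/day.
With stress factor 1.5: 1984.9375 × 1.5 = 2977.4063 kcal/day.
Carbohydrate energy = 45% × 2977.4063 = 1339.8328 kcal.
Carbohydrate = 1339.8328 ÷ 4 kcal/g = 334.9582 g.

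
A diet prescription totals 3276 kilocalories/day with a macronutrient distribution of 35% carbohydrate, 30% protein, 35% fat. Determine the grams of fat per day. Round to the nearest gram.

Fat energy = 35% × 3276 = 1146.6 kcal.
At 9 kcal/g: 1146.6 ÷ 9 = 127.4 g.

127 g/day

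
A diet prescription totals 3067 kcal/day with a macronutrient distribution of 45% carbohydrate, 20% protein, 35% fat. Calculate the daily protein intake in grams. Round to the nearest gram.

153 g/day

Protein energy = 20% × 3067 = 613.4 kcal.
At 4 kcal/g: 613.4 ÷ 4 = 153.35 g.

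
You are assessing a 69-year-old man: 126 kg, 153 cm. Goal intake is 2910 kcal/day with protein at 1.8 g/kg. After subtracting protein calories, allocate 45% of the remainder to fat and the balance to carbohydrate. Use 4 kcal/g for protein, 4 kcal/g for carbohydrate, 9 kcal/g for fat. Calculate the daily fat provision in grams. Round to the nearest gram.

100 g/day

Protein = 1.8 × 126 = 226.8 g → 226.8 × 4 = 907.2 kcal.
Non-protein calories = 2910 − 907.2 = 2002.8 kcal.
Fat: 45% × 2002.8 = 901.26 kcal; carbohydrate: 1101.54 kcal.
Fat: 901.26 kcal ÷ 9 kcal/g = 100.14 g.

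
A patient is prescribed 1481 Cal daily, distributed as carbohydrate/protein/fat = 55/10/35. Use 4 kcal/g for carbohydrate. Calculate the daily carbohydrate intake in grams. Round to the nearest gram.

Carbohydrate energy = 55% × 1481 = 814.55 kcal.
At 4 kcal/g: 814.55 ÷ 4 = 203.6375 g.

204 g/day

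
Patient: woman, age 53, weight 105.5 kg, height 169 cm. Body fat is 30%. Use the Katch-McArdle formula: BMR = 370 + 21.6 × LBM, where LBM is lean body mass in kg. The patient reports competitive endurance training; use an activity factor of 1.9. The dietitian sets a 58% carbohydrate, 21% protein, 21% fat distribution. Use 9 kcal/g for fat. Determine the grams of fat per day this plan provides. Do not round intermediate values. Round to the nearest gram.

LBM = 105.5 × (1 − 0.3) = 73.85 kg. Katch-McArdle: BMR = 370 + 21.6 × 73.85 = 1965.16 kcal/day.
TEE = 1965.16 × 1.9 = 3733.804 kcal/day.
Fat energy = 21% × 3733.804 = 784.0988 kcal.
Fat = 784.0988 ÷ 9 kcal/g = 87.1221 g.

87 g/day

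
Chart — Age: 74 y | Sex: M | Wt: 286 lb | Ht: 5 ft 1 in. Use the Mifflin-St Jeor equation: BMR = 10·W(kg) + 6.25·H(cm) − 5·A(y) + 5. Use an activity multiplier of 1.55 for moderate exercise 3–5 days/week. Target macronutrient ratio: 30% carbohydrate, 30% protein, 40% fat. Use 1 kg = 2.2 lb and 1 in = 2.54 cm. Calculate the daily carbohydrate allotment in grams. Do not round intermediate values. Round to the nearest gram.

221 g/day

Convert to metric: weight = 286 ÷ 2.2 = 130 kg; height = (5×12 + 1) × 2.54 = 61 × 2.54 = 154.94 cm.
Mifflin-St Jeor (male): BMR = 10(130) + 6.25(154.94) − 5(74) + 5 = 1300 + 968.375 − 370 + 5 = 1903.375 kcal/day.
TEE = 1903.375 × 1.55 = 2950.2313 kcal/day.
Carbohydrate energy = 30% × 2950.2313 = 885.0694 kcal.
Carbohydrate = 885.0694 ÷ 4 kcal/g = 221.2673 g.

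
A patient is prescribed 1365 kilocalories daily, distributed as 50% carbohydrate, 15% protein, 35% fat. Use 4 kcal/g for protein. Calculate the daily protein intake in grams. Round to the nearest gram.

51 g/day

Protein energy = 15% × 1365 = 204.75 kcal.
At 4 kcal/g: 204.75 ÷ 4 = 51.1875 g.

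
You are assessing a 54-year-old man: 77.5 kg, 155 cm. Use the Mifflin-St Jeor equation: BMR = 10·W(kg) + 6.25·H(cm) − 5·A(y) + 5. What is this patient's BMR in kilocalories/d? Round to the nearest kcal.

1479 kilocalories/d

Mifflin-St Jeor (male): BMR = 10(77.5) + 6.25(155) − 5(54) + 5 = 775 + 968.75 − 270 + 5 = 1478.75 kcal/day.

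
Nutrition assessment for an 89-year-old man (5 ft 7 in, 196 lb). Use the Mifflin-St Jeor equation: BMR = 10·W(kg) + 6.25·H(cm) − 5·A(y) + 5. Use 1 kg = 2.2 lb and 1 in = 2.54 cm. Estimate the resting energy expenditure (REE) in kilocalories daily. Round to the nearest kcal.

1515 kilocalories daily

Convert to metric: weight = 196 ÷ 2.2 = 89.0909 kg; height = (5×12 + 7) × 2.54 = 67 × 2.54 = 170.18 cm.
Mifflin-St Jeor (male): BMR = 10(89.0909) + 6.25(170.18) − 5(89) + 5 = 890.9091 + 1063.625 − 445 + 5 = 1514.5341 kcal/day.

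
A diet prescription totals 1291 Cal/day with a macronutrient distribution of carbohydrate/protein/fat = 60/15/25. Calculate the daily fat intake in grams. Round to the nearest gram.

Fat energy = 25% × 1291 = 322.75 kcal.
At 9 kcal/g: 322.75 ÷ 9 = 35.8611 g.

36 g/day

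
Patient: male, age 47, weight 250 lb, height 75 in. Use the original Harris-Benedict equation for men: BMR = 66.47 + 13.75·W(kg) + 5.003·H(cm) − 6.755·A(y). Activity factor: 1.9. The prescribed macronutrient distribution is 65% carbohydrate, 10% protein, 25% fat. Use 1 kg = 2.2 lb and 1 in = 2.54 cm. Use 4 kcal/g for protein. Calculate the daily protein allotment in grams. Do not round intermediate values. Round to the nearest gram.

Convert to metric: weight = 250 ÷ 2.2 = 113.6364 kg; height = 75 × 2.54 = 190.5 cm.
Harris-Benedict: BMR = 66.47 + 13.75(113.6364) + 5.003(190.5) − 6.755(47) = 2264.5565 kcal/day.
TEE = 2264.5565 × 1.9 = 4302.6574 kcal/day.
Protein energy = 10% × 4302.6574 = 430.2657 kcal.
Protein = 430.2657 ÷ 4 kcal/g = 107.5664 g.

108 g/day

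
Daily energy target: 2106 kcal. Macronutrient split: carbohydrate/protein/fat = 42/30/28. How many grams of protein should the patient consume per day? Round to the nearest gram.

Protein energy = 30% × 2106 = 631.8 kcal.
At 4 kcal/g: 631.8 ÷ 4 = 157.95 g.

158 g/day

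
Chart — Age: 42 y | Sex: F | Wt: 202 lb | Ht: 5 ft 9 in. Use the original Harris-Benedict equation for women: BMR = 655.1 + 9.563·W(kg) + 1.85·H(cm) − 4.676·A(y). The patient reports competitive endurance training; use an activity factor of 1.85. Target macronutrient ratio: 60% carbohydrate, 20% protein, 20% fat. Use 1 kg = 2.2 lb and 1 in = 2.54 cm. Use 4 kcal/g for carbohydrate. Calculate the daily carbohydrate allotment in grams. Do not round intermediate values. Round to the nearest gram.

Convert to metric: weight = 202 ÷ 2.2 = 91.8182 kg; height = (5×12 + 9) × 2.54 = 69 × 2.54 = 175.26 cm.
Harris-Benedict: BMR = 655.1 + 9.563(91.8182) + 1.85(175.26) − 4.676(42) = 1660.9963 kcal/day.
TEE = 1660.9963 × 1.85 = 3072.8431 kcal/day.
Carbohydrate energy = 60% × 3072.8431 = 1843.7059 kcal.
Carbohydrate = 1843.7059 ÷ 4 kcal/g = 460.9265 g.

461 g/day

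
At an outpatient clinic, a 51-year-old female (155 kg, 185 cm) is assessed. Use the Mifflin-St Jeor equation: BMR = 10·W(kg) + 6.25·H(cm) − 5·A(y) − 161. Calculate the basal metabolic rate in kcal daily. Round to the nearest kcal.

Mifflin-St Jeor (female): BMR = 10(155) + 6.25(185) − 5(51) − 161 = 1550 + 1156.25 − 255 − 161 = 2290.25 kcal/day.

2290 kcal daily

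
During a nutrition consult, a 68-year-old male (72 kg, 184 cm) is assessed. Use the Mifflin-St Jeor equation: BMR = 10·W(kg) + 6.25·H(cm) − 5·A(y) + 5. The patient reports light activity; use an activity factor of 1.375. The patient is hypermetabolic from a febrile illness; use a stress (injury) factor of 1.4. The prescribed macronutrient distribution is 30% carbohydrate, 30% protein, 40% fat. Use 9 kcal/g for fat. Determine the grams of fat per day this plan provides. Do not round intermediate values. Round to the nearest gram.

Mifflin-St Jeor (male): BMR = 10(72) + 6.25(184) − 5(68) + 5 = 720 + 1150 − 340 + 5 = 1535 kcal/day.
TEE = 1535 × 1.375 = 2110.625 kcal/day.
With stress factor 1.4: 2110.625 × 1.4 = 2954.875 kcal/day.
Fat energy = 40% × 2954.875 = 1181.95 kcal.
Fat = 1181.95 ÷ 9 kcal/g = 131.3278 g.

131 g/day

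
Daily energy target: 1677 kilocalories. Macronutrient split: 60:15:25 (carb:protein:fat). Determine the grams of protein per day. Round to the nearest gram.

63 g/day

Protein energy = 15% × 1677 = 251.55 kcal.
At 4 kcal/g: 251.55 ÷ 4 = 62.8875 g.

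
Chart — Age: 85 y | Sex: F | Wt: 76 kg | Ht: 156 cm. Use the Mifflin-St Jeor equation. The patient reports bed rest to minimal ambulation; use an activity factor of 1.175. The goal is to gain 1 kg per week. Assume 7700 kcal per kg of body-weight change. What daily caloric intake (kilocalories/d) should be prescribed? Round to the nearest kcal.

Mifflin-St Jeor (female): BMR = 10(76) + 6.25(156) − 5(85) − 161 = 760 + 975 − 425 − 161 = 1149 kcal/day.
TEE = 1149 × 1.175 = 1350.075 kcal/day.
Required daily surplus = 1 × 7700 ÷ 7 = 1100 kcal/day.
Target intake = 1350.075 + 1100 = 2450.075 kcal/day.

2450 kilocalories/d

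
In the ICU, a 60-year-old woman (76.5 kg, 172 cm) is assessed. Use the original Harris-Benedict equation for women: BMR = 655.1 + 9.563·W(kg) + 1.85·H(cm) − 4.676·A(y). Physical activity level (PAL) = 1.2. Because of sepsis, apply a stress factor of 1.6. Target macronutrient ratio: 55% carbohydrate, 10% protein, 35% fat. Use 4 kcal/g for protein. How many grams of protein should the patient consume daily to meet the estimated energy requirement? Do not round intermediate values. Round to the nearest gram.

Harris-Benedict: BMR = 655.1 + 9.563(76.5) + 1.85(172) − 4.676(60) = 1424.3095 kcal/day.
TEE = 1424.3095 × 1.2 = 1709.1714 kcal/day.
With stress factor 1.6: 1709.1714 × 1.6 = 2734.6742 kcal/day.
Protein energy = 10% × 2734.6742 = 273.4674 kcal.
Protein = 273.4674 ÷ 4 kcal/g = 68.3669 g.

68 g/day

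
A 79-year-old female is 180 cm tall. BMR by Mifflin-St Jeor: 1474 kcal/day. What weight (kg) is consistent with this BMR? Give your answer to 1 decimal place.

90.5 kg

1474 = 10·W + 6.25(180) − 5(79) − 161
10·W = 1474 − 569 = 905, so W = 90.5 kg.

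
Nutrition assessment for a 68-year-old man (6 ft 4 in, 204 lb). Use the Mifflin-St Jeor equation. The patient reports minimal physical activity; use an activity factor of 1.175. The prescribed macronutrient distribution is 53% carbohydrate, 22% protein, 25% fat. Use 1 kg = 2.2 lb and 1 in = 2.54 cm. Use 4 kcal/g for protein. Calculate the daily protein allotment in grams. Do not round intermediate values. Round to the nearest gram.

Convert to metric: weight = 204 ÷ 2.2 = 92.7273 kg; height = (6×12 + 4) × 2.54 = 76 × 2.54 = 193.04 cm.
Mifflin-St Jeor (male): BMR = 10(92.7273) + 6.25(193.04) − 5(68) + 5 = 927.2727 + 1206.5 − 340 + 5 = 1798.7727 kcal/day.
TEE = 1798.7727 × 1.175 = 2113.558 kcal/day.
Protein energy = 22% × 2113.558 = 464.9827 kcal.
Protein = 464.9827 ÷ 4 kcal/g = 116.2457 g.

116 g/day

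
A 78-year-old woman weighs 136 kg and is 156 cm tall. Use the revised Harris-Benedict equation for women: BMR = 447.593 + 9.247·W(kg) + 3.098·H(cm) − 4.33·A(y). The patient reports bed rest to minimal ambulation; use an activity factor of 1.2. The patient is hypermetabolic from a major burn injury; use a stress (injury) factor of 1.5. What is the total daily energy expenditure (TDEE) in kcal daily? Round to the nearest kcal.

Harris-Benedict: BMR = 447.593 + 9.247(136) + 3.098(156) − 4.33(78) = 1850.733 kcal/day.
TEE = BMR × activity factor = 1850.733 × 1.2 = 2220.8796 kcal/day.
Apply stress factor: 2220.8796 × 1.5 = 3331.3194 kcal/day.

3331 kcal daily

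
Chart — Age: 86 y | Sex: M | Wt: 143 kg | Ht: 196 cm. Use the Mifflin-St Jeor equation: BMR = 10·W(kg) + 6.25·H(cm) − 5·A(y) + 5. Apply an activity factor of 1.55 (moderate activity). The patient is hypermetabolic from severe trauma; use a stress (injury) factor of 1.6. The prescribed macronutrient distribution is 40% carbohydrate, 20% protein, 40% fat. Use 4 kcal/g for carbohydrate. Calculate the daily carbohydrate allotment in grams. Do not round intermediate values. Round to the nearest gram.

Mifflin-St Jeor (male): BMR = 10(143) + 6.25(196) − 5(86) + 5 = 1430 + 1225 − 430 + 5 = 2230 kcal/day.
TEE = 2230 × 1.55 = 3456.5 kcal/day.
With stress factor 1.6: 3456.5 × 1.6 = 5530.4 kcal/day.
Carbohydrate energy = 40% × 5530.4 = 2212.16 kcal.
Carbohydrate = 2212.16 ÷ 4 kcal/g = 553.04 g.

553 g/day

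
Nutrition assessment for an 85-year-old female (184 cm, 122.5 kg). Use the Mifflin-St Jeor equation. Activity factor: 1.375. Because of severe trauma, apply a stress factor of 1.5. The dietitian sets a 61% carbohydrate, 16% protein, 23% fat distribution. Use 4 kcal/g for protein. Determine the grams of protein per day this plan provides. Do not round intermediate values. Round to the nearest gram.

148 g/day

Mifflin-St Jeor (female): BMR = 10(122.5) + 6.25(184) − 5(85) − 161 = 1225 + 1150 − 425 − 161 = 1789 kcal/day.
TEE = 1789 × 1.375 = 2459.875 kcal/day.
With stress factor 1.5: 2459.875 × 1.5 = 3689.8125 kcal/day.
Protein energy = 16% × 3689.8125 = 590.37 kcal.
Protein = 590.37 ÷ 4 kcal/g = 147.5925 g.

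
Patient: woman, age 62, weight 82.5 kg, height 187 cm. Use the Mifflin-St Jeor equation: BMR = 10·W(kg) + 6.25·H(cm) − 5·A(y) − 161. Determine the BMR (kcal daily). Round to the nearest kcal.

1523 kcal daily

Mifflin-St Jeor (female): BMR = 10(82.5) + 6.25(187) − 5(62) − 161 = 825 + 1168.75 − 310 − 161 = 1522.75 kcal/day.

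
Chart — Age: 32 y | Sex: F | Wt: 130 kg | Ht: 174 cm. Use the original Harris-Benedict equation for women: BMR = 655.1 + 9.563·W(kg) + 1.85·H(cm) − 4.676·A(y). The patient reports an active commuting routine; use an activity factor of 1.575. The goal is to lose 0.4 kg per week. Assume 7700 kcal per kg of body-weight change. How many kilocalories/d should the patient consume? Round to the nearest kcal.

2821 kilocalories/d

Harris-Benedict: BMR = 655.1 + 9.563(130) + 1.85(174) − 4.676(32) = 2070.558 kcal/day.
TEE = 2070.558 × 1.575 = 3261.1289 kcal/day.
Required daily deficit = 0.4 × 7700 ÷ 7 = 440 kcal/day.
Target intake = 3261.1289 − 440 = 2821.1289 kcal/day.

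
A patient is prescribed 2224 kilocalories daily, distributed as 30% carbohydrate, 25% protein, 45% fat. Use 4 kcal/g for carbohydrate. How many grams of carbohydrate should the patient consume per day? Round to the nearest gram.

Carbohydrate energy = 30% × 2224 = 667.2 kcal.
At 4 kcal/g: 667.2 ÷ 4 = 166.8 g.

167 g/day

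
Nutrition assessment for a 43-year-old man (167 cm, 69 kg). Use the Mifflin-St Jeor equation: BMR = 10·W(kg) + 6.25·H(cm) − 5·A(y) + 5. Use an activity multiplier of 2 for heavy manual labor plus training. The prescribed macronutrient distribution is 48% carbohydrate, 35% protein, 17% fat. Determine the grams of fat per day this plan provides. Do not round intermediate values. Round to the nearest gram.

58 g/day

Mifflin-St Jeor (male): BMR = 10(69) + 6.25(167) − 5(43) + 5 = 690 + 1043.75 − 215 + 5 = 1523.75 kcal/day.
TEE = 1523.75 × 2 = 3047.5 kcal/day.
Fat energy = 17% × 3047.5 = 518.075 kcal.
Fat = 518.075 ÷ 9 kcal/g = 57.5639 g.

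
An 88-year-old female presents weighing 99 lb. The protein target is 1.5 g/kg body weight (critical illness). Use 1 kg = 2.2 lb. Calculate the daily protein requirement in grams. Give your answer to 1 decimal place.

Weight in kg = 99 ÷ 2.2 = 45 kg.
Protein = 1.5 g/kg × 45 kg = 67.5 g/day.

67.5 g/day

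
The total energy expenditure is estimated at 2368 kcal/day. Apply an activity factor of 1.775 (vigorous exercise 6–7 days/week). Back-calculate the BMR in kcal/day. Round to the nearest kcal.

1334 kcal/day

BMR = TEE ÷ activity factor = 2368 ÷ 1.775 = 1334.0845 kcal/day.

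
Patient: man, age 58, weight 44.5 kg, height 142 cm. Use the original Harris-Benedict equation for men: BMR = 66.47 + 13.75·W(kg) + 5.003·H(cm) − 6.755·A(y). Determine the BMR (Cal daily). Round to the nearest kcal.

997 Cal daily

Harris-Benedict: BMR = 66.47 + 13.75(44.5) + 5.003(142) − 6.755(58) = 996.981 kcal/day.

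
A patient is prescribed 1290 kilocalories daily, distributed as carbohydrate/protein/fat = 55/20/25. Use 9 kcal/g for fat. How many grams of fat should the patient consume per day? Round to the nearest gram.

36 g/day

Fat energy = 25% × 1290 = 322.5 kcal.
At 9 kcal/g: 322.5 ÷ 9 = 35.8333 g.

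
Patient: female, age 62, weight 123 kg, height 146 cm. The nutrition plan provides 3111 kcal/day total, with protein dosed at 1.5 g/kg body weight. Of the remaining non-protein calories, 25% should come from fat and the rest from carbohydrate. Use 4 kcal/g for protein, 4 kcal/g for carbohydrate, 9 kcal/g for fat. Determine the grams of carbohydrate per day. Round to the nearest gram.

445 g/day

Protein = 1.5 × 123 = 184.5 g → 184.5 × 4 = 738 kcal.
Non-protein calories = 3111 − 738 = 2373 kcal.
Fat: 25% × 2373 = 593.25 kcal; carbohydrate: 1779.75 kcal.
Carbohydrate: 1779.75 kcal ÷ 4 kcal/g = 444.9375 g.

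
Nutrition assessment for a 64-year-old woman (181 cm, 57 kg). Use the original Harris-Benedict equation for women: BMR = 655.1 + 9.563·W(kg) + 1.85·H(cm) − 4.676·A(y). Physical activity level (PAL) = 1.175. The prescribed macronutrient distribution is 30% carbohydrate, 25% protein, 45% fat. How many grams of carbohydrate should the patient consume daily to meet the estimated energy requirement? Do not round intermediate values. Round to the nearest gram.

Harris-Benedict: BMR = 655.1 + 9.563(57) + 1.85(181) − 4.676(64) = 1235.777 kcal/day.
TEE = 1235.777 × 1.175 = 1452.038 kcal/day.
Carbohydrate energy = 30% × 1452.038 = 435.6114 kcal.
Carbohydrate = 435.6114 ÷ 4 kcal/g = 108.9028 g.

109 g/day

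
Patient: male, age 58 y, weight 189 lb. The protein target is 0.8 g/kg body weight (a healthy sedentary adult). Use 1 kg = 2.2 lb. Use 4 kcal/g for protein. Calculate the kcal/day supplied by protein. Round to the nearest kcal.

275 kcal/day

Weight in kg = 189 ÷ 2.2 = 85.9091 kg.
Protein = 0.8 g/kg × 85.9091 kg = 68.7273 g/day.
Protein energy = 68.7273 g × 4 kcal/g = 274.9091 kcal/day.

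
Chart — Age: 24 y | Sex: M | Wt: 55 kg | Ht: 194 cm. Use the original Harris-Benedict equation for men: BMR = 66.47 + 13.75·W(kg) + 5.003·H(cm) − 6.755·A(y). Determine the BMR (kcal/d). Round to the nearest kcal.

1631 kcal/d

Harris-Benedict: BMR = 66.47 + 13.75(55) + 5.003(194) − 6.755(24) = 1631.182 kcal/day.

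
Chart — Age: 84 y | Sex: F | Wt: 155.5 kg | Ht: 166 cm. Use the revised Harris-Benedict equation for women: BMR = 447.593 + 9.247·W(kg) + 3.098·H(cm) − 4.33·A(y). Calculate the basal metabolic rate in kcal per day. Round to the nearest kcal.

Harris-Benedict: BMR = 447.593 + 9.247(155.5) + 3.098(166) − 4.33(84) = 2036.0495 kcal/day.

2036 kcal per day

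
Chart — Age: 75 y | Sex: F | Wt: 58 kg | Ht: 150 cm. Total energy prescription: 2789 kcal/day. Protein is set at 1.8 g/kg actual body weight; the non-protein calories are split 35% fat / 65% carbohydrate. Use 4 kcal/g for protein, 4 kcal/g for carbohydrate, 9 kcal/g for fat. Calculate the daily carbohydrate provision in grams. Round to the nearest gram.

Protein = 1.8 × 58 = 104.4 g → 104.4 × 4 = 417.6 kcal.
Non-protein calories = 2789 − 417.6 = 2371.4 kcal.
Fat: 35% × 2371.4 = 829.99 kcal; carbohydrate: 1541.41 kcal.
Carbohydrate: 1541.41 kcal ÷ 4 kcal/g = 385.3525 g.

385 g/day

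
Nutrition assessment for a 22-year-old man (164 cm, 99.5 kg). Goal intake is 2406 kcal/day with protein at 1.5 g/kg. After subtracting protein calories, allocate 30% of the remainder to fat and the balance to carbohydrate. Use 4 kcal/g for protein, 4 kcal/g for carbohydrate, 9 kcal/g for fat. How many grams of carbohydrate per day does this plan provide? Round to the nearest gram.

Protein = 1.5 × 99.5 = 149.25 g → 149.25 × 4 = 597 kcal.
Non-protein calories = 2406 − 597 = 1809 kcal.
Fat: 30% × 1809 = 542.7 kcal; carbohydrate: 1266.3 kcal.
Carbohydrate: 1266.3 kcal ÷ 4 kcal/g = 316.575 g.

317 g/day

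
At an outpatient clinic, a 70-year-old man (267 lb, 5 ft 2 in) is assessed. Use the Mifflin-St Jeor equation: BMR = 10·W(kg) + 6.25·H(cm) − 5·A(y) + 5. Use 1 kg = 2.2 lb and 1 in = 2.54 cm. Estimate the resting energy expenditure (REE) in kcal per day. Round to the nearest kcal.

1853 kcal per day

Convert to metric: weight = 267 ÷ 2.2 = 121.3636 kg; height = (5×12 + 2) × 2.54 = 62 × 2.54 = 157.48 cm.
Mifflin-St Jeor (male): BMR = 10(121.3636) + 6.25(157.48) − 5(70) + 5 = 1213.6364 + 984.25 − 350 + 5 = 1852.8864 kcal/day.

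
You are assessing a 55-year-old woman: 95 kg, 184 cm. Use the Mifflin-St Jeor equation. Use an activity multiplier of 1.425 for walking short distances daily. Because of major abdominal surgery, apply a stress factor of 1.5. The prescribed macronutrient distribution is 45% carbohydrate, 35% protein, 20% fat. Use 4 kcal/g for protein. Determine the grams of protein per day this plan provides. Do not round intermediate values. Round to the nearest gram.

311 g/day

Mifflin-St Jeor (female): BMR = 10(95) + 6.25(184) − 5(55) − 161 = 950 + 1150 − 275 − 161 = 1664 kcal/day.
TEE = 1664 × 1.425 = 2371.2 kcal/day.
With stress factor 1.5: 2371.2 × 1.5 = 3556.8 kcal/day.
Protein energy = 35% × 3556.8 = 1244.88 kcal.
Protein = 1244.88 ÷ 4 kcal/g = 311.22 g.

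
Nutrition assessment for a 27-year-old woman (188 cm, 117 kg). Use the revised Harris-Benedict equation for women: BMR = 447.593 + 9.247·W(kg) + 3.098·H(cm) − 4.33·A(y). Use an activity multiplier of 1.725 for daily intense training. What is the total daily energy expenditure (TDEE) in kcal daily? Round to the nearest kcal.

Harris-Benedict: BMR = 447.593 + 9.247(117) + 3.098(188) − 4.33(27) = 1995.006 kcal/day.
TEE = BMR × activity factor = 1995.006 × 1.725 = 3441.3854 kcal/day.

3441 kcal daily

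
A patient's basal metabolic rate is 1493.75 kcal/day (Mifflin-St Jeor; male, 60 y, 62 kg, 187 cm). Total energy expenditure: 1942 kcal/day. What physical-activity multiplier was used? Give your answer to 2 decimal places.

1.30

Activity factor = TEE ÷ BMR = 1942 ÷ 1493.75 = 1.3.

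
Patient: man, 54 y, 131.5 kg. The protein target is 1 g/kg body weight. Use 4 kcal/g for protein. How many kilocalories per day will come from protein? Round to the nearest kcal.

526 kcal/day

Protein = 1 g/kg × 131.5 kg = 131.5 g/day.
Protein energy = 131.5 g × 4 kcal/g = 526 kcal/day.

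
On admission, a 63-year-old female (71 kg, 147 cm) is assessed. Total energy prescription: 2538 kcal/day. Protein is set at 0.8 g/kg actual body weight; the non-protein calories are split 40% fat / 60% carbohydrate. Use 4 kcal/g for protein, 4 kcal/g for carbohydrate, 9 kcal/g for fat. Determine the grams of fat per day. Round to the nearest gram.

Protein = 0.8 × 71 = 56.8 g → 56.8 × 4 = 227.2 kcal.
Non-protein calories = 2538 − 227.2 = 2310.8 kcal.
Fat: 40% × 2310.8 = 924.32 kcal; carbohydrate: 1386.48 kcal.
Fat: 924.32 kcal ÷ 9 kcal/g = 102.7022 g.

103 g/day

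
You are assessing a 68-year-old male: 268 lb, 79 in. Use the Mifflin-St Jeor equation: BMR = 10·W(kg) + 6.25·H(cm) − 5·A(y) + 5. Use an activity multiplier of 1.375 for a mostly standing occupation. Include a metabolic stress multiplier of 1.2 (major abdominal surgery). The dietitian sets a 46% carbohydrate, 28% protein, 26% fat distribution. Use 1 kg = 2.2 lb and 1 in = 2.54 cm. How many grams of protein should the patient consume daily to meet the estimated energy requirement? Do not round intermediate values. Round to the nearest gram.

Convert to metric: weight = 268 ÷ 2.2 = 121.8182 kg; height = 79 × 2.54 = 200.66 cm.
Mifflin-St Jeor (male): BMR = 10(121.8182) + 6.25(200.66) − 5(68) + 5 = 1218.1818 + 1254.125 − 340 + 5 = 2137.3068 kcal/day.
TEE = 2137.3068 × 1.375 = 2938.7969 kcal/day.
With stress factor 1.2: 2938.7969 × 1.2 = 3526.5563 kcal/day.
Protein energy = 28% × 3526.5563 = 987.4358 kcal.
Protein = 987.4358 ÷ 4 kcal/g = 246.8589 g.

247 g/day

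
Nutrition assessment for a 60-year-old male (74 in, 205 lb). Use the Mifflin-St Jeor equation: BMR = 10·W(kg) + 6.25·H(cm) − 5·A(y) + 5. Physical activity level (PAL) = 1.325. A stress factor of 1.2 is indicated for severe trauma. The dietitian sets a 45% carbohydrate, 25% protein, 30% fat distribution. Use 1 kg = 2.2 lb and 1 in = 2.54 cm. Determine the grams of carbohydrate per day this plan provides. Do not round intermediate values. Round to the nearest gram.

Convert to metric: weight = 205 ÷ 2.2 = 93.1818 kg; height = 74 × 2.54 = 187.96 cm.
Mifflin-St Jeor (male): BMR = 10(93.1818) + 6.25(187.96) − 5(60) + 5 = 931.8182 + 1174.75 − 300 + 5 = 1811.5682 kcal/day.
TEE = 1811.5682 × 1.325 = 2400.3278 kcal/day.
With stress factor 1.2: 2400.3278 × 1.2 = 2880.3934 kcal/day.
Carbohydrate energy = 45% × 2880.3934 = 1296.177 kcal.
Carbohydrate = 1296.177 ÷ 4 kcal/g = 324.0443 g.

324 g/day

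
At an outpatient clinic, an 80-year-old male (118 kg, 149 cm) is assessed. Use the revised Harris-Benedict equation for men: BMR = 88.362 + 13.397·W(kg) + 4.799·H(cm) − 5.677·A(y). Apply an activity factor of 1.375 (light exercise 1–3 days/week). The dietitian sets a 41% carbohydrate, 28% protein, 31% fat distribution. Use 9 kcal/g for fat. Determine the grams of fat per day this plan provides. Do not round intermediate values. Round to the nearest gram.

Harris-Benedict: BMR = 88.362 + 13.397(118) + 4.799(149) − 5.677(80) = 1930.099 kcal/day.
TEE = 1930.099 × 1.375 = 2653.8861 kcal/day.
Fat energy = 31% × 2653.8861 = 822.7047 kcal.
Fat = 822.7047 ÷ 9 kcal/g = 91.4116 g.

91 g/day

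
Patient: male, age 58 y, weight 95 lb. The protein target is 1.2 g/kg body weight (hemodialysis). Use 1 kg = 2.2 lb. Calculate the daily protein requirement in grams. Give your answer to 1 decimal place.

51.8 g/day

Weight in kg = 95 ÷ 2.2 = 43.1818 kg.
Protein = 1.2 g/kg × 43.1818 kg = 51.8182 g/day.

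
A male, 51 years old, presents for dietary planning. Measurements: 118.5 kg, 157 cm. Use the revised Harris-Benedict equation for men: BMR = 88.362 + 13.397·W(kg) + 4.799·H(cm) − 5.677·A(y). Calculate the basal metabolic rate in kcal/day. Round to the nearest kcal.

Harris-Benedict: BMR = 88.362 + 13.397(118.5) + 4.799(157) − 5.677(51) = 2139.8225 kcal/day.

2140 kcal/day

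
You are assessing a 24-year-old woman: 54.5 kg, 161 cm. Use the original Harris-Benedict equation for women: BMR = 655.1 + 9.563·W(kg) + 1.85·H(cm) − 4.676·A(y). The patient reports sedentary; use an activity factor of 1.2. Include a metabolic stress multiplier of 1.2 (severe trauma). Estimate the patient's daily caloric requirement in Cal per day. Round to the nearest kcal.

1961 Cal per day

Harris-Benedict: BMR = 655.1 + 9.563(54.5) + 1.85(161) − 4.676(24) = 1361.9095 kcal/day.
TEE = BMR × activity factor = 1361.9095 × 1.2 = 1634.2914 kcal/day.
Apply stress factor: 1634.2914 × 1.2 = 1961.1497 kcal/day.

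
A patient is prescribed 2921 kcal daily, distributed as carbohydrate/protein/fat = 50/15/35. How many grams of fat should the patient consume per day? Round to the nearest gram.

Fat energy = 35% × 2921 = 1022.35 kcal.
At 9 kcal/g: 1022.35 ÷ 9 = 113.5944 g.

114 g/day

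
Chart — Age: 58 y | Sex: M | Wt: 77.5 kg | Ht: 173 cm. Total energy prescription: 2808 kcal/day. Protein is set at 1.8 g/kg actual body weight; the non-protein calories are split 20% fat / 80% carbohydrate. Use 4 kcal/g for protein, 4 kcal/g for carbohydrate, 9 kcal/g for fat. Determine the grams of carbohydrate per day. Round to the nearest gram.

450 g/day

Protein = 1.8 × 77.5 = 139.5 g → 139.5 × 4 = 558 kcal.
Non-protein calories = 2808 − 558 = 2250 kcal.
Fat: 20% × 2250 = 450 kcal; carbohydrate: 1800 kcal.
Carbohydrate: 1800 kcal ÷ 4 kcal/g = 450 g.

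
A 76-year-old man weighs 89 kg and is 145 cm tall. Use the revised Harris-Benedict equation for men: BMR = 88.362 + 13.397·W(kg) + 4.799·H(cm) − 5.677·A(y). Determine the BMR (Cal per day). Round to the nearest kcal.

1545 Cal per day

Harris-Benedict: BMR = 88.362 + 13.397(89) + 4.799(145) − 5.677(76) = 1545.098 kcal/day.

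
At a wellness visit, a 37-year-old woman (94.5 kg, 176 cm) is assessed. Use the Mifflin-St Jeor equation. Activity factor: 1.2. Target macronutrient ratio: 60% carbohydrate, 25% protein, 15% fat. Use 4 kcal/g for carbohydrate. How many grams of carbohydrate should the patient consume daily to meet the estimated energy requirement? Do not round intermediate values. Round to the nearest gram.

Mifflin-St Jeor (female): BMR = 10(94.5) + 6.25(176) − 5(37) − 161 = 945 + 1100 − 185 − 161 = 1699 kcal/day.
TEE = 1699 × 1.2 = 2038.8 kcal/day.
Carbohydrate energy = 60% × 2038.8 = 1223.28 kcal.
Carbohydrate = 1223.28 ÷ 4 kcal/g = 305.82 g.

306 g/day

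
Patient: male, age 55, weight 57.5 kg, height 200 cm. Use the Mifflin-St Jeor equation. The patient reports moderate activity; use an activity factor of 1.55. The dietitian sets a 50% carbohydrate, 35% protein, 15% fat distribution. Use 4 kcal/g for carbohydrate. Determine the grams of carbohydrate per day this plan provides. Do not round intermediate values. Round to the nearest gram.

Mifflin-St Jeor (male): BMR = 10(57.5) + 6.25(200) − 5(55) + 5 = 575 + 1250 − 275 + 5 = 1555 kcal/day.
TEE = 1555 × 1.55 = 2410.25 kcal/day.
Carbohydrate energy = 50% × 2410.25 = 1205.125 kcal.
Carbohydrate = 1205.125 ÷ 4 kcal/g = 301.2813 g.

301 g/day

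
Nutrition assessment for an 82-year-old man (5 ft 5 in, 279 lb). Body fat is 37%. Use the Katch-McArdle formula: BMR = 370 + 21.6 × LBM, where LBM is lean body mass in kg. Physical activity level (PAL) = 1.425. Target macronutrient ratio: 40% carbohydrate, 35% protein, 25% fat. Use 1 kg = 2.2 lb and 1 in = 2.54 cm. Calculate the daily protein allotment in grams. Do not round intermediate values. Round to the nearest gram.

Convert to metric: weight = 279 ÷ 2.2 = 126.8182 kg; height = (5×12 + 5) × 2.54 = 65 × 2.54 = 165.1 cm.
LBM = 126.8182 × (1 − 0.37) = 79.8955 kg. Katch-McArdle: BMR = 370 + 21.6 × 79.8955 = 2095.7418 kcal/day.
TEE = 2095.7418 × 1.425 = 2986.4321 kcal/day.
Protein energy = 35% × 2986.4321 = 1045.2512 kcal.
Protein = 1045.2512 ÷ 4 kcal/g = 261.3128 g.

261 g/day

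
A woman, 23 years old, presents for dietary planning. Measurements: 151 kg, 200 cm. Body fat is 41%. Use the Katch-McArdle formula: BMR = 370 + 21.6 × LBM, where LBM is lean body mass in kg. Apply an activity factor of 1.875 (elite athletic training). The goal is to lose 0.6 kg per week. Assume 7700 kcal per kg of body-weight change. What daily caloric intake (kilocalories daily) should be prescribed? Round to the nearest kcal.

3642 kilocalories daily

LBM = 151 × (1 − 0.41) = 89.09 kg. Katch-McArdle: BMR = 370 + 21.6 × 89.09 = 2294.344 kcal/day.
TEE = 2294.344 × 1.875 = 4301.895 kcal/day.
Required daily deficit = 0.6 × 7700 ÷ 7 = 660 kcal/day.
Target intake = 4301.895 − 660 = 3641.895 kcal/day.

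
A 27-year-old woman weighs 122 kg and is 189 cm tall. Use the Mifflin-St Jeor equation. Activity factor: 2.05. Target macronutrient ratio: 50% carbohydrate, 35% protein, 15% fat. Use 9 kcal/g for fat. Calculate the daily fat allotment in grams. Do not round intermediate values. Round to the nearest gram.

72 g/day

Mifflin-St Jeor (female): BMR = 10(122) + 6.25(189) − 5(27) − 161 = 1220 + 1181.25 − 135 − 161 = 2105.25 kcal/day.
TEE = 2105.25 × 2.05 = 4315.7625 kcal/day.
Fat energy = 15% × 4315.7625 = 647.3644 kcal.
Fat = 647.3644 ÷ 9 kcal/g = 71.9294 g.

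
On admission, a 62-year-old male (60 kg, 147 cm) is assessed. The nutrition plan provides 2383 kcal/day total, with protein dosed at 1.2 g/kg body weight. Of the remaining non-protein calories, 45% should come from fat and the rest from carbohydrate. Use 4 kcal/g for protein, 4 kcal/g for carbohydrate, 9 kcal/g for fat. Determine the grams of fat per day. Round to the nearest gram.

Protein = 1.2 × 60 = 72 g → 72 × 4 = 288 kcal.
Non-protein calories = 2383 − 288 = 2095 kcal.
Fat: 45% × 2095 = 942.75 kcal; carbohydrate: 1152.25 kcal.
Fat: 942.75 kcal ÷ 9 kcal/g = 104.75 g.

105 g/day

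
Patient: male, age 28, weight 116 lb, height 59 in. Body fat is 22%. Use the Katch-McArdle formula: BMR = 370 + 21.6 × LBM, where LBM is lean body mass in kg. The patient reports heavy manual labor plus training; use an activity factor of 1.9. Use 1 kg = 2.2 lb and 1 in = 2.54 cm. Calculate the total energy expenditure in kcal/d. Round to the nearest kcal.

Convert to metric: weight = 116 ÷ 2.2 = 52.7273 kg; height = 59 × 2.54 = 149.86 cm.
LBM = 52.7273 × (1 − 0.22) = 41.1273 kg. Katch-McArdle: BMR = 370 + 21.6 × 41.1273 = 1258.3491 kcal/day.
TEE = BMR × activity factor = 1258.3491 × 1.9 = 2390.8633 kcal/day.

2391 kcal/d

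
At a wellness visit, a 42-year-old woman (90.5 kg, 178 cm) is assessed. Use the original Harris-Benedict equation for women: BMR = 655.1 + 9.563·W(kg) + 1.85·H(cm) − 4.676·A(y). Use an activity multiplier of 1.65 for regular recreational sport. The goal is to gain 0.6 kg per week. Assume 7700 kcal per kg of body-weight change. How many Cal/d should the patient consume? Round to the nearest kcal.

3388 Cal/d

Harris-Benedict: BMR = 655.1 + 9.563(90.5) + 1.85(178) − 4.676(42) = 1653.4595 kcal/day.
TEE = 1653.4595 × 1.65 = 2728.2082 kcal/day.
Required daily surplus = 0.6 × 7700 ÷ 7 = 660 kcal/day.
Target intake = 2728.2082 + 660 = 3388.2082 kcal/day.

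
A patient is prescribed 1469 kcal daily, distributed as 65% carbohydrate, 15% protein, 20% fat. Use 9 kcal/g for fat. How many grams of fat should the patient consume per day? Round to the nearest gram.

Fat energy = 20% × 1469 = 293.8 kcal.
At 9 kcal/g: 293.8 ÷ 9 = 32.6444 g.

33 g/day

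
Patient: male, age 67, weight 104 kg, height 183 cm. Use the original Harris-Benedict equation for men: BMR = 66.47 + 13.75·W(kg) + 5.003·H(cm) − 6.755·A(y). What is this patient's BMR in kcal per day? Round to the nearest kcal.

Harris-Benedict: BMR = 66.47 + 13.75(104) + 5.003(183) − 6.755(67) = 1959.434 kcal/day.

1959 kcal per day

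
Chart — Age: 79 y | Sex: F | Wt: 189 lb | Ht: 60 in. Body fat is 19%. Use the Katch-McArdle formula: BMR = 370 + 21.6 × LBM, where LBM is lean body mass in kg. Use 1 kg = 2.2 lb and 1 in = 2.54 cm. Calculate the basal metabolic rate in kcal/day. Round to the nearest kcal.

Convert to metric: weight = 189 ÷ 2.2 = 85.9091 kg; height = 60 × 2.54 = 152.4 cm.
LBM = 85.9091 × (1 − 0.19) = 69.5864 kg. Katch-McArdle: BMR = 370 + 21.6 × 69.5864 = 1873.0655 kcal/day.

1873 kcal/day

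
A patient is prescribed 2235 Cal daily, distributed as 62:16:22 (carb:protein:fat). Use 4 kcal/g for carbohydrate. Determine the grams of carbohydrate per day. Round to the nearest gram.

Carbohydrate energy = 62% × 2235 = 1385.7 kcal.
At 4 kcal/g: 1385.7 ÷ 4 = 346.425 g.

346 g/day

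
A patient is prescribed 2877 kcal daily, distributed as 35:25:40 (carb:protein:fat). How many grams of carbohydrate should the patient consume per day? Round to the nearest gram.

Carbohydrate energy = 35% × 2877 = 1006.95 kcal.
At 4 kcal/g: 1006.95 ÷ 4 = 251.7375 g.

252 g/day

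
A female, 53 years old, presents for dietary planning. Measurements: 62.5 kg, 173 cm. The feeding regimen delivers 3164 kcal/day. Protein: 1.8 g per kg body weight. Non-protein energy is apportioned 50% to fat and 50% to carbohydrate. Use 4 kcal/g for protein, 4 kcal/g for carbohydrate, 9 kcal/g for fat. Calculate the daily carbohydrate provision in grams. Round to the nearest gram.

339 g/day

Protein = 1.8 × 62.5 = 112.5 g → 112.5 × 4 = 450 kcal.
Non-protein calories = 3164 − 450 = 2714 kcal.
Fat: 50% × 2714 = 1357 kcal; carbohydrate: 1357 kcal.
Carbohydrate: 1357 kcal ÷ 4 kcal/g = 339.25 g.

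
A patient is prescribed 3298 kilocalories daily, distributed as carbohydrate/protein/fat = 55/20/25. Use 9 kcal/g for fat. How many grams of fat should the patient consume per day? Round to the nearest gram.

92 g/day

Fat energy = 25% × 3298 = 824.5 kcal.
At 9 kcal/g: 824.5 ÷ 9 = 91.6111 g.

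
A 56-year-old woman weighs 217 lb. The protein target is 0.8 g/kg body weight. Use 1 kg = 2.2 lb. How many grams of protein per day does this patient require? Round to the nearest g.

Weight in kg = 217 ÷ 2.2 = 98.6364 kg.
Protein = 0.8 g/kg × 98.6364 kg = 78.9091 g/day.

79 g/day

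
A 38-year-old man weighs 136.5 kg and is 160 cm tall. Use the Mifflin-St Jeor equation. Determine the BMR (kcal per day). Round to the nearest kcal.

2180 kcal per day

Mifflin-St Jeor (male): BMR = 10(136.5) + 6.25(160) − 5(38) + 5 = 1365 + 1000 − 190 + 5 = 2180 kcal/day.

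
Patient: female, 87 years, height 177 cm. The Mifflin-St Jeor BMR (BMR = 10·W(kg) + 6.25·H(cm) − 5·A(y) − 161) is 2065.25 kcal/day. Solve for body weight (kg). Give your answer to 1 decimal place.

2065.25 = 10·W + 6.25(177) − 5(87) − 161
10·W = 2065.25 − 510.25 = 1555, so W = 155.5 kg.

155.5 kg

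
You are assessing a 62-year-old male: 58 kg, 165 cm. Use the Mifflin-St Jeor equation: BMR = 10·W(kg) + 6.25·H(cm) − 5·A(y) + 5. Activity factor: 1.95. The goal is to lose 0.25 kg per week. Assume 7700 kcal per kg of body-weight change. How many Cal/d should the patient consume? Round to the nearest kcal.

2272 Cal/d

Mifflin-St Jeor (male): BMR = 10(58) + 6.25(165) − 5(62) + 5 = 580 + 1031.25 − 310 + 5 = 1306.25 kcal/day.
TEE = 1306.25 × 1.95 = 2547.1875 kcal/day.
Required daily deficit = 0.25 × 7700 ÷ 7 = 275 kcal/day.
Target intake = 2547.1875 − 275 = 2272.1875 kcal/day.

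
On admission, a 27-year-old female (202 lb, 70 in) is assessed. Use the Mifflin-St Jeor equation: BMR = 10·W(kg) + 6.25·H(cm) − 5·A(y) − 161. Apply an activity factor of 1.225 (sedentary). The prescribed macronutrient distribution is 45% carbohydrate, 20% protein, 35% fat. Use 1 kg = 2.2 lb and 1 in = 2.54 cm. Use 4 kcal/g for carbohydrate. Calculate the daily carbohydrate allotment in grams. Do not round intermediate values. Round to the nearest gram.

Convert to metric: weight = 202 ÷ 2.2 = 91.8182 kg; height = 70 × 2.54 = 177.8 cm.
Mifflin-St Jeor (female): BMR = 10(91.8182) + 6.25(177.8) − 5(27) − 161 = 918.1818 + 1111.25 − 135 − 161 = 1733.4318 kcal/day.
TEE = 1733.4318 × 1.225 = 2123.454 kcal/day.
Carbohydrate energy = 45% × 2123.454 = 955.5543 kcal.
Carbohydrate = 955.5543 ÷ 4 kcal/g = 238.8886 g.

239 g/day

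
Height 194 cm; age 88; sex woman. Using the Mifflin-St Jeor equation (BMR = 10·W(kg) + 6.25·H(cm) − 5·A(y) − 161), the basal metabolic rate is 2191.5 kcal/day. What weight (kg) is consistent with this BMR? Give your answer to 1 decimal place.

2191.5 = 10·W + 6.25(194) − 5(88) − 161
10·W = 2191.5 − 611.5 = 1580, so W = 158 kg.

158.0 kg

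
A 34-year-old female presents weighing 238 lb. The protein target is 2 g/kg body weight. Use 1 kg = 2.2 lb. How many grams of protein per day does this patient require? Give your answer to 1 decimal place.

216.4 g/day

Weight in kg = 238 ÷ 2.2 = 108.1818 kg.
Protein = 2 g/kg × 108.1818 kg = 216.3636 g/day.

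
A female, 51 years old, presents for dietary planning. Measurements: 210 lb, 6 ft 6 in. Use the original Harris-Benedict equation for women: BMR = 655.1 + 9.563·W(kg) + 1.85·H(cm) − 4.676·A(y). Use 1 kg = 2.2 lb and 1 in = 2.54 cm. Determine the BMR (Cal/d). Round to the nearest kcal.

1696 Cal/d

Convert to metric: weight = 210 ÷ 2.2 = 95.4545 kg; height = (6×12 + 6) × 2.54 = 78 × 2.54 = 198.12 cm.
Harris-Benedict: BMR = 655.1 + 9.563(95.4545) + 1.85(198.12) − 4.676(51) = 1695.9778 kcal/day.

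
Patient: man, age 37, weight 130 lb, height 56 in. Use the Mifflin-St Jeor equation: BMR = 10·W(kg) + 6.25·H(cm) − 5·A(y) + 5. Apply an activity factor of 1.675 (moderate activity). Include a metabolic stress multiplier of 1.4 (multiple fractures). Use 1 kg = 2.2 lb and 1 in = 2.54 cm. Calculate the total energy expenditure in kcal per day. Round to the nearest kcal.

3048 kcal per day

Convert to metric: weight = 130 ÷ 2.2 = 59.0909 kg; height = 56 × 2.54 = 142.24 cm.
Mifflin-St Jeor (male): BMR = 10(59.0909) + 6.25(142.24) − 5(37) + 5 = 590.9091 + 889 − 185 + 5 = 1299.9091 kcal/day.
TEE = BMR × activity factor = 1299.9091 × 1.675 = 2177.3477 kcal/day.
Apply stress factor: 2177.3477 × 1.4 = 3048.2868 kcal/day.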